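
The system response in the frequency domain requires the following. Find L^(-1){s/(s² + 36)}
L^(-1){s/(s²+w²)} = cos(wt)
Here w = 6

Answer: cos(6t)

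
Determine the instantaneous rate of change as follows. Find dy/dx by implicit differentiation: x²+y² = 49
Differentiate both sides: 2x+2y·(dy/dx) = 0
Solve: dy/dx = -2x/(2y) = -x/y

Answer: dy/dx = -x/y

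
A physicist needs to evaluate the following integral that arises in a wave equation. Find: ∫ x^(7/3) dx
Power rule: ∫ x^(7/3) dx=x^(10/3)/(10/3) + C

Answer: (3/10)·x^(10/3) + C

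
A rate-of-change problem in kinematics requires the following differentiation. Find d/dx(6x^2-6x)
Power rule: d/dx(ax^n)=n·a·x^(n-1)
Term by term: 12·x - 6

Answer: 12x - 6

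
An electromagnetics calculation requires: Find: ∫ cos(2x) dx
Using substitution u=2x: ∫ cos(u) du/2=sin(u)/2+C

Answer: (1/2)sin(2x)+C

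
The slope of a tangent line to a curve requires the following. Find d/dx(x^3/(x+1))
Quotient rule: (f/g)'=(f'g - fg')/g²
f=x^3, f'=3x^2
g=x + 1, g'=1

Answer: (3x^2·(x + 1) - x^3)/(x + 1)²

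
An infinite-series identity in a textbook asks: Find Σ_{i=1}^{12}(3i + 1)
= 3·Σ i + 1·12 = 3·78 + 12 = 246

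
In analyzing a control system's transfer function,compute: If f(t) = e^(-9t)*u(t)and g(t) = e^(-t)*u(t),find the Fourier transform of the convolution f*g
By the convolution theorem: F{f*g} = F(omega)*G(omega)
F(omega) = 1/(9 + j*omega), G(omega) = 1/(1 + j*omega)
F{f*g} = 1/((9 + j*omega)(1 + j*omega))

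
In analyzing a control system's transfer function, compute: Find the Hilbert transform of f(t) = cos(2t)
The Hilbert transform shifts each frequency component by -pi/2.
H{cos(wt)} = sin(wt)
With w = 2: H{cos(2t)} = sin(2t)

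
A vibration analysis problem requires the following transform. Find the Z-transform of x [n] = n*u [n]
Standard pair: Z{n * u[n]} = z/(z-1)^2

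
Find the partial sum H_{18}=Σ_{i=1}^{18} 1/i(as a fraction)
H_18=1+1/2+1/3+...+1/18
=14274301/4084080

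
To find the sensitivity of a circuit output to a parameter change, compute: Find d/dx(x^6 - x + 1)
Power rule: d/dx(ax^n) = n·a·x^(n-1)
Term by term: 6·x^5 - 1

Answer: 6x^5 - 1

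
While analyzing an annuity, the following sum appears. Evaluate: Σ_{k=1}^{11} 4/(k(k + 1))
Partial fractions: 4/(k(k + 1)) = 4/k - 4/(k + 1)
Telescoping sum: 4(1 - 1/12) = 4·11/12

Answer: 11/3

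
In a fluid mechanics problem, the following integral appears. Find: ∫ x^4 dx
Using power rule: ∫ x^4 dx = 1/5 x^5+C = (1/5)x^5+C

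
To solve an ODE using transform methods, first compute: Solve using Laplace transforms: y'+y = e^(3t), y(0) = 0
Take L: sY - 0+Y = 1/(s-3)
Y(s+1) = 1/(s-3)+0
Y = 1/((s-3)(s+1))+0/(s+1)
Partial fractions: 1/((s-3)(s+1)) = (1/4)/(s-3) - (1/4)/(s+1)
So Y = (1/4)/(s-3) - (1/4)/(s+1)
Inverse Laplace transform (L^(-1){1/(s-3)} = e^(3t), L^(-1){1/(s+1)} = e^(-t)):

Answer: y(t) = (1/4)·e^(3t) - (1/4)·e^(-t)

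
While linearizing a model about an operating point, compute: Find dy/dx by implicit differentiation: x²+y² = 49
Differentiate both sides: 2x + 2y·(dy/dx)=0
Solve: dy/dx=-2x/(2y)=-x/y

Answer: dy/dx=-x/y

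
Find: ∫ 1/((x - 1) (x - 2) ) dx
Partial fractions: 1/((x-1)(x-2))=A/(x-1) + B/(x-2)
A=-1, B=1
∫ [-1· 1/(x-1) + 1· 1/(x-2)] dx
=(1)[ln|x-2| - ln|x-1|] + C

Answer: ln|(x-2)/(x-1)| + C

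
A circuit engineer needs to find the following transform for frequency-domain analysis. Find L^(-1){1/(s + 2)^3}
L^(-1){1/(s-a)^n} = t^(n-1)·e^(at)/(n-1)!
Here a = -2, n = 3: t^2·e^(-2t)/2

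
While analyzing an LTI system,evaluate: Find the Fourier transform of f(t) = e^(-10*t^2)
The Fourier transform of a Gaussian e^(-a * t^2) is sqrt(pi/a) * e^(-omega^2/(4a)).
With a=10: F(omega)=sqrt(pi/10) * e^(-omega^2/40)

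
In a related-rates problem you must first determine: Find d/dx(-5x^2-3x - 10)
Power rule: d/dx(ax^n) = n·a·x^(n-1)
Term by term: -10·x - 3

Answer: -10x - 3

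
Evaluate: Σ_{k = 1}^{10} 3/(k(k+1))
Partial fractions: 3/(k(k+1))=3/k - 3/(k+1)
Telescoping sum: 3(1-1/11)=3·10/11

Answer: 30/11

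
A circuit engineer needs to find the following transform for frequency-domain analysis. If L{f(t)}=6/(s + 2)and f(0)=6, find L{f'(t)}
L{f'(t)}=s·F(s) - f(0)=6s/(s + 2) - 6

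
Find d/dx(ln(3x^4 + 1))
Chain rule: d/dx[ln(u)]=u'/u where u=3x^4+1
u'=12x^3

Answer: (12x^3)/(3x^4+1)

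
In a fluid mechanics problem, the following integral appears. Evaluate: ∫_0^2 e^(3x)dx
Antiderivative: (1/3)e^(3x)
Evaluate: (1/3)(e^6 - 1)

Answer: (e^6 - 1)/3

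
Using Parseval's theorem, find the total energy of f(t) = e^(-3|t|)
Parseval's theorem: E=integral |f(t)|^2 dt=(1/2pi) integral |F(omega)|^2 domega
E=integral_{-inf}^{inf} e^(-6|t|) dt=2*integral_0^inf e^(-6t) dt=2/(2*3)=1/3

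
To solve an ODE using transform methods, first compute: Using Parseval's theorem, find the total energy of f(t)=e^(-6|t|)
Parseval's theorem: E=integral |f(t)|^2 dt=(1/2pi) integral |F(omega)|^2 domega
E=integral_{-inf}^{inf} e^(-12|t|) dt=2 * integral_0^inf e^(-12t) dt=2/(2 * 6)=1/6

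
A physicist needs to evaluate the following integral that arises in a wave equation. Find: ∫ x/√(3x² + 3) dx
Let u = 3x²+3, du = 6x dx
∫ (1/6)·u^(-1/2) du = √u/3+C

Answer: √(3x²+3)/3+C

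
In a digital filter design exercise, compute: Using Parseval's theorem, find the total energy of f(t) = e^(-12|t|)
Parseval's theorem: E=integral |f(t)|^2 dt=(1/2pi) integral |F(omega)|^2 domega
E=integral_{-inf}^{inf} e^(-24|t|) dt=2 * integral_0^inf e^(-24t) dt=2/(2 * 12)=1/12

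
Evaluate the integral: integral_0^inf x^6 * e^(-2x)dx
This is a Gamma integral. Substitute u=2x (du=2 dx):
integral_0^inf x^6*e^(-2x) dx=(1/2^7) integral_0^inf u^6*e^(-u) du
=Gamma(7)/2^7=6!/2^7=720/128

Answer: 45/8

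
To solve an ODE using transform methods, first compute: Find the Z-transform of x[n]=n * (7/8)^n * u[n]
Using the property Z{n*a^n*u[n]} = az/(z-a)^2
With a = 7/8: X(z) = (7/8)z/(z - 7/8)^2, |z| > 7/8

Answer: (7/8)z/(z - 7/8)^2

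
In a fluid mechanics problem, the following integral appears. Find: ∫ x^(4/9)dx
Power rule: ∫ x^(4/9) dx=x^(13/9)/(13/9)+C

Answer: (9/13)·x^(13/9)+C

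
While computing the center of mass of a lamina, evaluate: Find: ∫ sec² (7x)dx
Since d/dx[tan(7x)] = 7sec²(7x), integral = tan(7x)/7+C

Answer: (1/7)tan(7x)+C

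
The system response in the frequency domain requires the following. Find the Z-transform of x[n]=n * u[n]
Standard pair: Z{n * u[n]}=z/(z-1)^2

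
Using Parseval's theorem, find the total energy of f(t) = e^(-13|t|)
Parseval's theorem: E = integral |f(t)|^2 dt = (1/2pi) integral |F(omega)|^2 domega
E = integral_{-inf}^{inf} e^(-26|t|) dt = 2*integral_0^inf e^(-26t) dt = 2/(2*13) = 1/13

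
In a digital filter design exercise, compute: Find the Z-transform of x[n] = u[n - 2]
Using the time-shift property: Z{u[n-2]} = z^(-2) * z/(z-1)
= z^(-1)/(z-1)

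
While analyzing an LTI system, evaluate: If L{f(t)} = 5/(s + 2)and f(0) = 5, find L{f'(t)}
L{f'(t)}=s·F(s) - f(0)=5s/(s+2)-5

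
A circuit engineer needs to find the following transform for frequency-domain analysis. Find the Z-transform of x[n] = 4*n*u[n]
Z{n*u[n]}=z/(z-1)^2
By linearity: Z{4*n*u[n]}=4z/(z-1)^2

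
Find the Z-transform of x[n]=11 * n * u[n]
Z{n * u[n]} = z/(z-1)^2
By linearity: Z{11 * n * u[n]} = 11z/(z-1)^2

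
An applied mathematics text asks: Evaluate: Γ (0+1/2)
Γ(1/2)=√π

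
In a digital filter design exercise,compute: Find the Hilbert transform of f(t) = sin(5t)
The Hilbert transform shifts each frequency component by -pi/2.
H{sin(wt)} = -cos(wt)
With w = 5: H{sin(5t)} = -cos(5t)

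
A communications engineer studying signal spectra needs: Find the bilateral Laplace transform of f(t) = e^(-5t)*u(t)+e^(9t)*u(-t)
For e^(-5t)*u(t): L=1/(s+5), Re(s) > -5
For e^(9t)*u(-t): L=-1/(s-9), Re(s) < 9
Combined: F(s)=1/(s+5)-1/(s-9), -5 < Re(s) < 9

Answer: 1/(s+5)-1/(s-9), ROC: -5 < Re(s) < 9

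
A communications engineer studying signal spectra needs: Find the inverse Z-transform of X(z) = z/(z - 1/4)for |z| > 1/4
Standard pair: z/(z-a) <-> a^n*u[n] for causal signals
With a=1/4: x[n]=(1/4)^n*u[n]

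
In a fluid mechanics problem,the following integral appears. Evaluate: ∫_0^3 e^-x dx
Antiderivative: -e^-x
Evaluate: -(e^-3-1)

Answer: (e^-3-1)/(-1)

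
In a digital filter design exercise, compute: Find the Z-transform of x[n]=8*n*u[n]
Z{n*u[n]}=z/(z-1)^2
By linearity: Z{8*n*u[n]}=8z/(z-1)^2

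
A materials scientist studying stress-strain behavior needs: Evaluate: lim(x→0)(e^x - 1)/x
L'Hôpital (0/0): lim e^x/1 = 1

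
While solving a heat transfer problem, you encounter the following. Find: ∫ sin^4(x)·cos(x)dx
Let u=sin(x), du=cos(x) dx
∫ u^4 du=u^5/5 + C

Answer: sin^5(x)/5 + C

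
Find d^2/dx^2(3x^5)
Apply power rule 2 times:
d^1: 15x^4
d^2: 60x^3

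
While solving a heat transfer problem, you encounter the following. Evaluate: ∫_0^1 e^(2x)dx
Antiderivative: (1/2)e^(2x)
Evaluate: (1/2)(e^2 - 1)

Answer: (e^2 - 1)/2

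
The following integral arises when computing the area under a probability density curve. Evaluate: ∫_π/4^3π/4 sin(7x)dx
Antiderivative: -cos(7x)/7
Evaluate at bounds: [-cos(7·3π/4)/7] - [-cos(7·π/4)/7]
= (-(-√2/2) + (√2/2))/7 = √2/7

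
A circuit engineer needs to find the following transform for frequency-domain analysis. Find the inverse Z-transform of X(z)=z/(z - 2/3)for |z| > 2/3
Standard pair: z/(z-a) <-> a^n * u[n] for causal signals
With a = 2/3: x[n] = (2/3)^n * u[n]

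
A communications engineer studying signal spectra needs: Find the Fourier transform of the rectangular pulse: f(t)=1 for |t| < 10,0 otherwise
F(omega) = integral from -10 to 10 of e^(-j * omega * t) dt
= 2 * sin(10 * omega)/omega = 20 * sinc(10 * omega/pi)

Answer: 2 * sin(10 * omega)/omega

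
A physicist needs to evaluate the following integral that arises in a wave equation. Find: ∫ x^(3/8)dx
Power rule: ∫ x^(3/8) dx = x^(11/8)/(11/8)+C

Answer: (8/11)·x^(11/8)+C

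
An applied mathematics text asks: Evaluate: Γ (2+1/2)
Γ(n + 1/2)=(2n)!√π/(4^n·n!)
=24√π/(16·2)=(3/4)·√π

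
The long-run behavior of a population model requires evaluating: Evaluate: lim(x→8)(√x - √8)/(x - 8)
Multiply by conjugate (√x + √8)/(√x + √8):
=(x - 8)/((x - 8)(√x + √8))=1/(√x + √8)
As x → 8: 1/(2√8)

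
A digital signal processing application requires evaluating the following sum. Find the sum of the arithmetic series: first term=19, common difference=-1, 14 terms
Last term: a_n = 19+(14-1)·-1 = 6
Sum = n(a_1+a_n)/2 = 14(19+6)/2 = 175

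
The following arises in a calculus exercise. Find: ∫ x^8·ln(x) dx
By parts: u=ln(x), dv=x^8 dx
du=1/x dx, v=x^9/9
=x^9·ln(x)/9 - ∫ x^8/9 dx
=x^9·ln(x)/9 - x^9/81+C

Answer: x^9(ln(x)/9-1/81)+C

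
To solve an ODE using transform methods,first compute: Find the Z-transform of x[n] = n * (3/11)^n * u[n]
Using the property Z{n * a^n * u[n]} = az/(z-a)^2
With a = 3/11: X(z) = (3/11)z/(z - 3/11)^2, |z| > 3/11

Answer: (3/11)z/(z - 3/11)^2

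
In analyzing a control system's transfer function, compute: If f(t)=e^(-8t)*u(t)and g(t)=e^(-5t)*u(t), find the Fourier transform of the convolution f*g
By the convolution theorem: F{f*g}=F(omega)*G(omega)
F(omega)=1/(8+j*omega), G(omega)=1/(5+j*omega)
F{f*g}=1/((8+j*omega)(5+j*omega))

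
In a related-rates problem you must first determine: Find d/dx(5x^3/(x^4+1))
Quotient rule: (f/g)'=(f'g - fg')/g²
f=5x^3, f'=15x^2
g=x^4 + 1, g'=4x^3

Answer: (15x^2·(x^4 + 1) - 20x^6)/(x^4 + 1)²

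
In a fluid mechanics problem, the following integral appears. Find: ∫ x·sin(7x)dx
By parts: u=x, dv=sin(7x) dx
du=dx, v=-cos(7x)/7
=-x·cos(7x)/7+sin(7x)/7²+C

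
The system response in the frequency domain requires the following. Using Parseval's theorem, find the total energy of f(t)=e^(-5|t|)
Parseval's theorem: E = integral |f(t)|^2 dt = (1/2pi) integral |F(omega)|^2 domega
E = integral_{-inf}^{inf} e^(-10|t|) dt = 2 * integral_0^inf e^(-10t) dt = 2/(2 * 5) = 1/5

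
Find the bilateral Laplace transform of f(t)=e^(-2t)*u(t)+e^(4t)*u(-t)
For e^(-2t) * u(t): L = 1/(s+2), Re(s) > -2
For e^(4t) * u(-t): L = -1/(s-4), Re(s) < 4
Combined: F(s) = 1/(s+2)-1/(s-4), -2 < Re(s) < 4

Answer: 1/(s+2)-1/(s-4), ROC: -2 < Re(s) < 4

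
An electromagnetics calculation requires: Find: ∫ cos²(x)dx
Using identity cos²(u)=(1+cos(2u))/2:
∫ (1+cos(2x))/2 dx=x/2+sin(2x)/4+C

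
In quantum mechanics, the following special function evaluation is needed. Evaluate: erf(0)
erf(0)=0 (error function is odd and erf(0)=0 by definition)

Answer: 0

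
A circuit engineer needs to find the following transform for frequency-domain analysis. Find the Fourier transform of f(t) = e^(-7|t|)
Using the standard pair: F{e^(-a|t|)} = 2a/(a^2+omega^2)
With a = 7: F(omega) = 14/(49+omega^2)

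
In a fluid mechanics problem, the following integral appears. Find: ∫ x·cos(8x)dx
By parts: u = x, dv = cos(8x) dx
du = dx, v = sin(8x)/8
= x·sin(8x)/8 + cos(8x)/8² + C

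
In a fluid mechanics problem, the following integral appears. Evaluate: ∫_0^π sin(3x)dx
Antiderivative: -cos(3x)/3
Evaluate at bounds: [-cos(3·π)/3] - [-cos(3·0)/3]
=(-(-1)+(1))/3=2/3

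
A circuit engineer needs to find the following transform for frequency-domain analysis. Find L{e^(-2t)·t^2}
First shifting: L{e^(at)f(t)} = F(s-a)
L{t^2} = 2/s^3
Shift s → s + 2: 2/(s + 2)^3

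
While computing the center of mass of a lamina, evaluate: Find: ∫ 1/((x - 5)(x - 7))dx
Partial fractions: 1/((x-5)(x-7)) = A/(x-5) + B/(x-7)
A = -1/2, B = 1/2
∫ [-1/2· 1/(x-5) + 1/2· 1/(x-7)] dx
= (1/2)[ln|x-7| - ln|x-5|] + C

Answer: (1/2)·ln|(x-7)/(x-5)| + C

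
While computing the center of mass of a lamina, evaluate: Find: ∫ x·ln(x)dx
By parts: u=ln(x), dv=x dx
du=1/x dx, v=x^2/2
=x^2·ln(x)/2 - ∫ x/2 dx
=x^2·ln(x)/2 - x^2/4 + C

Answer: x^2(ln(x)/2 - 1/4) + C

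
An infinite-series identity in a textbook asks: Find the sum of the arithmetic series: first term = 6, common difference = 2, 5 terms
Last term: a_n=6 + (5 - 1)·2=14
Sum=n(a_1 + a_n)/2=5(6 + 14)/2=50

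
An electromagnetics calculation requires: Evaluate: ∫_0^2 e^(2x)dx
Antiderivative: (1/2)e^(2x)
Evaluate: (1/2)(e^4 - 1)

Answer: (e^4 - 1)/2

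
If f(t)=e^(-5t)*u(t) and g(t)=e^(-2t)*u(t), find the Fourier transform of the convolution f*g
By the convolution theorem: F{f*g} = F(omega)*G(omega)
F(omega) = 1/(5 + j*omega), G(omega) = 1/(2 + j*omega)
F{f*g} = 1/((5 + j*omega)(2 + j*omega))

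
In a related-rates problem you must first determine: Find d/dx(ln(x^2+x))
Chain rule: d/dx[ln(u)] = u'/u where u = x^2 + x
u' = 2x + 1

Answer: (2x + 1)/(x^2 + x)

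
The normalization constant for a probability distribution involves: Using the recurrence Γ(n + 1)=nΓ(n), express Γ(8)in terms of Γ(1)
Γ(8) = 7Γ(7) = 7·6Γ(6) = ... = 7!·Γ(1) = 5040·Γ(1)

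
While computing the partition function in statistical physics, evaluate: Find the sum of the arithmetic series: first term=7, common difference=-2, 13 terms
Last term: a_n = 7 + (13 - 1)·-2 = -17
Sum = n(a_1 + a_n)/2 = 13(7 + (-17))/2 = -65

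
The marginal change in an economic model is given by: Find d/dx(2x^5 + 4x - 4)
Power rule: d/dx(ax^n) = n·a·x^(n-1)
Term by term: 10·x^4+4

Answer: 10x^4+4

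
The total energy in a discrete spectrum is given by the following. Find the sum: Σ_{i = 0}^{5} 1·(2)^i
Geometric series: S = a(1 - r^n)/(1 - r)
a = 1, r = 2, n = 6
S = 1(1-64)/-1 = 63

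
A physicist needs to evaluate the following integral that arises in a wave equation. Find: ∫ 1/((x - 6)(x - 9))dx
Partial fractions: 1/((x-6)(x-9))=A/(x-6) + B/(x-9)
A=-1/3, B=1/3
∫ [-1/3· 1/(x-6) + 1/3· 1/(x-9)] dx
=(1/3)[ln|x-9| - ln|x-6|] + C

Answer: (1/3)·ln|(x-9)/(x-6)| + C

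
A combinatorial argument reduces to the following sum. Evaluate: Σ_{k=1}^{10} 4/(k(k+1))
Partial fractions: 4/(k(k+1))=4/k - 4/(k+1)
Telescoping sum: 4(1-1/11)=4·10/11

Answer: 40/11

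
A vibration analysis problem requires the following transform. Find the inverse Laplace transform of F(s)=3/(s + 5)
L^(-1){3/(s-a)} = c·e^(at)
Here a = -5, c = 3

Answer: 3e^(-5t)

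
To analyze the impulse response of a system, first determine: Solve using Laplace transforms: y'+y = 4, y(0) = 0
Take L of both sides: sY(s) - 0 + Y(s) = 4/s
Y(s)(s + 1) = 4/s + 0
Y(s) = 4/(s(s + 1)) + 0/(s + 1)
Partial fractions: 4/(s(s + 1)) = 4/s - 4/(s + 1)
So Y(s) = 4/s - 4/(s + 1)
Inverse transform (L^(-1){1/s} = 1, L^(-1){1/(s + 1)} = e^(-t)):

Answer: y(t) = 4 - 4·e^(-t)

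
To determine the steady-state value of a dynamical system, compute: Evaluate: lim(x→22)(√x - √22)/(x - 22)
Multiply by conjugate (√x + √22)/(√x + √22):
=(x - 22)/((x - 22)(√x + √22))=1/(√x + √22)
As x → 22: 1/(2√22)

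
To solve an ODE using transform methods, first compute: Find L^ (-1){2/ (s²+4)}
L^(-1){w/(s²+w²)} = sin(wt)
Here w = 2

Answer: sin(2t)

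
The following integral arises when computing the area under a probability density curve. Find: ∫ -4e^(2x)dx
Since d/dx[e^(2x)]=2e^(2x), we get -2 e^(2x) + C

Answer: -2e^(2x) + C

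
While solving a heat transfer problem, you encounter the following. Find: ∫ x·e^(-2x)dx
Integration by parts: u=x, dv=e^(-2x) dx
du=dx, v=e^(-2x)/(-2)
=x·e^(-2x)/(-2) - ∫ e^(-2x)/(-2) dx
=x·e^(-2x)/(-2) - e^(-2x)/4+C

Answer: e^(-2x)(x/(-2)-1/4)+C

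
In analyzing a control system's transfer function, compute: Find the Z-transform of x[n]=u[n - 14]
Using the time-shift property: Z{u[n-14]} = z^(-14)*z/(z-1)
= z^(-13)/(z-1)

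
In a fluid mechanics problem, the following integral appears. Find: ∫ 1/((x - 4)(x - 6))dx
Partial fractions: 1/((x-4)(x-6))=A/(x-4)+B/(x-6)
A=-1/2, B=1/2
∫ [-1/2· 1/(x-4)+1/2· 1/(x-6)] dx
=(1/2)[ln|x-6| - ln|x-4|]+C

Answer: (1/2)·ln|(x-6)/(x-4)|+C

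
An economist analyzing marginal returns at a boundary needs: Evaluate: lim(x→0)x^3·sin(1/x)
Squeeze theorem: -|x^3| ≤ x^3·sin(1/x) ≤ |x^3|
Since x^3 → 0 as x → 0, by squeeze theorem the limit is 0

Answer: 0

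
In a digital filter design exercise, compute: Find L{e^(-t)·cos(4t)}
First shifting: L{e^(at)f(t)} = F(s-a)
L{cos(4t)} = s/(s²+16)
Shift: (s+1)/((s+1)²+16)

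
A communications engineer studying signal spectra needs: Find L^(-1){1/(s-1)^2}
L^(-1){1/(s-a)^n} = t^(n-1)·e^(at)/(n-1)!
Here a = 1, n = 2: t^1·e^(t)/1

Answer: t·e^(t)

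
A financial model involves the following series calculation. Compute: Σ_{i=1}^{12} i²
Using formula: Σ i^2 = n(n + 1)(2n + 1)/6 = 12·13·25/6 = 650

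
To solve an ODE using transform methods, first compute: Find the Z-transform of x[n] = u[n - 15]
Using the time-shift property: Z{u[n-15]}=z^(-15)*z/(z-1)
=z^(-14)/(z-1)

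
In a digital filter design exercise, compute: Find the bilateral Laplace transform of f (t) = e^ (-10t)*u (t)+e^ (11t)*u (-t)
For e^(-10t)*u(t): L = 1/(s+10), Re(s) > -10
For e^(11t)*u(-t): L = -1/(s-11), Re(s) < 11
Combined: F(s) = 1/(s+10)-1/(s-11), -10 < Re(s) < 11

Answer: 1/(s+10)-1/(s-11), ROC: -10 < Re(s) < 11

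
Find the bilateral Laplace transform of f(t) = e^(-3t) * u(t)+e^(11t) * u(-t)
For e^(-3t)*u(t): L = 1/(s + 3), Re(s) > -3
For e^(11t)*u(-t): L = -1/(s-11), Re(s) < 11
Combined: F(s) = 1/(s + 3) - 1/(s-11), -3 < Re(s) < 11

Answer: 1/(s + 3) - 1/(s-11), ROC: -3 < Re(s) < 11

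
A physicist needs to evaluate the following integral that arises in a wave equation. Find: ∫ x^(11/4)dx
Power rule: ∫ x^(11/4) dx = x^(15/4)/(15/4)+C

Answer: (4/15)·x^(15/4)+C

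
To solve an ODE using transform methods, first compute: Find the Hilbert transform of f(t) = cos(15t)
The Hilbert transform shifts each frequency component by -pi/2.
H{cos(wt)}=sin(wt)
With w=15: H{cos(15t)}=sin(15t)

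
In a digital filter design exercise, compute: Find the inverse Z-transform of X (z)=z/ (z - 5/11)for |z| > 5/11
Standard pair: z/(z-a) <-> a^n*u[n] for causal signals
With a=5/11: x[n]=(5/11)^n*u[n]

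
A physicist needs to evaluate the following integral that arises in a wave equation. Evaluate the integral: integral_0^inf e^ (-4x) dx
integral_0^inf e^(-4x) dx=[-1/4 * e^(-4x)]_0^inf
=0 - (-1/4)=1/4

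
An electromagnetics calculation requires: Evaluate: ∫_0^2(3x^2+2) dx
Step 1: Find antiderivative F(x) = x^3 + 2x
Step 2: F(2) - F(0) = 12 - (0) = 12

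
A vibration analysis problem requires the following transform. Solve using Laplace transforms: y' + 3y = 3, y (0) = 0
Take L of both sides: sY(s) - 0 + 3Y(s)=3/s
Y(s)(s + 3)=3/s + 0
Y(s)=3/(s(s + 3)) + 0/(s + 3)
Partial fractions: 3/(s(s + 3))=1/s - 1/(s + 3)
So Y(s)=1/s - 1/(s + 3)
Inverse transform (L^(-1){1/s}=1, L^(-1){1/(s + 3)}=e^(-3t)):

Answer: y(t)=1 - e^(-3t)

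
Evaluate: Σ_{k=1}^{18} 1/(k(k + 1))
Partial fractions: 1/(k(k + 1)) = 1/k - 1/(k + 1)
Telescoping sum: 1(1 - 1/19) = 1·18/19

Answer: 18/19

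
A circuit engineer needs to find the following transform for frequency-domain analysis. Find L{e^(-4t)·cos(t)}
First shifting: L{e^(at)f(t)}=F(s-a)
L{cos(t)}=s/(s²+1)
Shift: (s+4)/((s+4)²+1)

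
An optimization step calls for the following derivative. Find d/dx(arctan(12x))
d/dx[arctan(u)]=u'/(1+u²), u=12x, u'=12

Answer: 12/(1+144x²)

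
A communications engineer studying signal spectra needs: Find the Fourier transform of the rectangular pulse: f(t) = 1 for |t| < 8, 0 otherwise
F(omega) = integral from -8 to 8 of e^(-j * omega * t) dt
= 2 * sin(8 * omega)/omega = 16 * sinc(8 * omega/pi)

Answer: 2 * sin(8 * omega)/omega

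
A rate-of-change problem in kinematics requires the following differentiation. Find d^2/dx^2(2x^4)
Apply power rule 2 times:
d^1: 8x^3
d^2: 24x^2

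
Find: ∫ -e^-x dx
Since d/dx[e^-x]=- e^-x, we get 1e^-x + C

Answer: e^-x + C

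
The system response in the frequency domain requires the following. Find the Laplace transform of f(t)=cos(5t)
L{cos(wt)} = s/(s²+w²)
L{cos(5t)} = s/(s²+25)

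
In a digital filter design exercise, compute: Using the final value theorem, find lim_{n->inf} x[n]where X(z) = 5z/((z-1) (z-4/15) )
Final value theorem: lim x[n]=lim_{z->1} (z-1)*X(z)
(z-1)*X(z)=5z/(z-4/15)
As z->1: 5/(1-4/15)=5/(11/15)=75/11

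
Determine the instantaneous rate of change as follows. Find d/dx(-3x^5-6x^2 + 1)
Power rule: d/dx(ax^n)=n·a·x^(n-1)
Term by term: -15·x^4-12·x

Answer: -15x^4-12x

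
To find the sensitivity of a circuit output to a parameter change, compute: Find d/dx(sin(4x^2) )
Chain rule: d/dx[sin(u)]=cos(u)·u' where u=4x^2
u'=8x

Answer: 8x·cos(4x^2)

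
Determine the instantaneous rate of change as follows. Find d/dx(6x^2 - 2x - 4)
Power rule: d/dx(ax^n) = n·a·x^(n-1)
Term by term: 12·x - 2

Answer: 12x - 2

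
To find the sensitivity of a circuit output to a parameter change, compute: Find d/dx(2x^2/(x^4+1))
Quotient rule: (f/g)' = (f'g - fg')/g²
f = 2x^2, f' = 4x
g = x^4 + 1, g' = 4x^3

Answer: (4x·(x^4 + 1) - 8x^5)/(x^4 + 1)²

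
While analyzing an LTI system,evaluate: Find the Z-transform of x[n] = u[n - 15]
Using the time-shift property: Z{u[n-15]} = z^(-15)*z/(z-1)
= z^(-14)/(z-1)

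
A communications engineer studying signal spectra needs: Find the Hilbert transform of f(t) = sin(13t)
The Hilbert transform shifts each frequency component by -pi/2.
H{sin(wt)} = -cos(wt)
With w = 13: H{sin(13t)} = -cos(13t)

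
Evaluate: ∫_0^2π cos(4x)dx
Antiderivative: sin(4x)/4
Evaluate at bounds: [sin(4·2π)/4] - [sin(4·0)/4]
= ((0) - (0))/4 = 0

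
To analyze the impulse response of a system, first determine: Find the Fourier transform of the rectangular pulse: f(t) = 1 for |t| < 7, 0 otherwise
F(omega) = integral from -7 to 7 of e^(-j * omega * t) dt
= 2 * sin(7 * omega)/omega = 14 * sinc(7 * omega/pi)

Answer: 2 * sin(7 * omega)/omega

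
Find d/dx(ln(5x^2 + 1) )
Chain rule: d/dx[ln(u)] = u'/u where u = 5x^2+1
u' = 10x

Answer: (10x)/(5x^2+1)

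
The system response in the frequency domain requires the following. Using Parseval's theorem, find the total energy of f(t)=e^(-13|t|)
Parseval's theorem: E=integral |f(t)|^2 dt=(1/2pi) integral |F(omega)|^2 domega
E=integral_{-inf}^{inf} e^(-26|t|) dt=2 * integral_0^inf e^(-26t) dt=2/(2 * 13)=1/13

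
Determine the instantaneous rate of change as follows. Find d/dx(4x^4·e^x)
Product rule: (fg)'=f'g + fg'
f=4x^4, f'=16x^3
g=e^x, g'=e^x

Answer: 16x^3·e^x + 4x^4·e^x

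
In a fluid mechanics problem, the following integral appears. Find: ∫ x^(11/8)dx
Power rule: ∫ x^(11/8) dx=x^(19/8)/(19/8)+C

Answer: (8/19)·x^(19/8)+C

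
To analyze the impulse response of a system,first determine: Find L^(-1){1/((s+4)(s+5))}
Partial fractions: 1/((s + 4)(s + 5)) = A/(s + 4) + B/(s + 5)
Cover-up: A = 1/(s + 5)|_{s = -4} = 1; B = 1/(s + 4)|_{s = -5} = -1
L^(-1) = e^(-4t) - e^(-5t)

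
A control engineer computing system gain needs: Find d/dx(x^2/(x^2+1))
Quotient rule: (f/g)'=(f'g - fg')/g²
f=x^2, f'=2x
g=x^2+1, g'=2x

Answer: (2x·(x^2+1)-2x^3)/(x^2+1)²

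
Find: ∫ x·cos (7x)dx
By parts: u=x, dv=cos(7x) dx
du=dx, v=sin(7x)/7
=x·sin(7x)/7 + cos(7x)/7² + C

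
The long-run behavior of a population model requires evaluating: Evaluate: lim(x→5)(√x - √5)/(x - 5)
Multiply by conjugate (√x+√5)/(√x+√5):
=(x - 5)/((x - 5)(√x+√5))=1/(√x+√5)
As x → 5: 1/(2√5)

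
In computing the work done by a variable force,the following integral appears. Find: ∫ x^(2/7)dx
Power rule: ∫ x^(2/7) dx = x^(9/7)/(9/7)+C

Answer: (7/9)·x^(9/7)+C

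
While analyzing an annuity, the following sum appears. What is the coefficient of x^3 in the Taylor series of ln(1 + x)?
ln(1 + x)=Σ (-1)^(n + 1) x^n/n
Coefficient of x^3=(-1)^4/3=1/3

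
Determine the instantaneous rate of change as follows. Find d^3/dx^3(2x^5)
Apply power rule 3 times:
d^1: 10x^4
d^2: 40x^3
d^3: 120x^2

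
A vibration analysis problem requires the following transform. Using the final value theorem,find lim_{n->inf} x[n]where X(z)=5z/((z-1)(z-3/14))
Final value theorem: lim x[n]=lim_{z->1} (z-1) * X(z)
(z-1) * X(z)=5z/(z-3/14)
As z->1: 5/(1-3/14)=5/(11/14)=70/11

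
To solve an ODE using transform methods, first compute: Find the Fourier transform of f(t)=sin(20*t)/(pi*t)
sin(W*t)/(pi*t) = (W/pi)*sinc(W*t/pi) is the impulse response of the ideal low-pass filter with cutoff W (here W = 20).
Its Fourier transform is a rectangular function:
F(omega) = 1 for |omega| < 20, 0 otherwise

Answer: rect(omega/40) [i.e., 1 for |omega| < 20, 0 otherwise]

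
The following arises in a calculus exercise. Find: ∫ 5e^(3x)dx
Since d/dx[e^(3x)] = 3e^(3x), we get 5/3 e^(3x) + C

Answer: (5/3)e^(3x) + C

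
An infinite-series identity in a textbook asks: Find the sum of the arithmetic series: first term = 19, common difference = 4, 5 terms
Last term: a_n=19+(5-1)·4=35
Sum=n(a_1+a_n)/2=5(19+35)/2=135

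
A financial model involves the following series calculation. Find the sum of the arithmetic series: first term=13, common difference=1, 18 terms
Last term: a_n=13+(18-1)·1=30
Sum=n(a_1+a_n)/2=18(13+30)/2=387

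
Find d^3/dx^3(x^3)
Apply power rule 3 times:
d^1: 3x^2
d^2: 6x
d^3: 6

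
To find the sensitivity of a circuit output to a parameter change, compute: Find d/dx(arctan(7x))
d/dx[arctan(u)] = u'/(1+u²), u = 7x, u' = 7

Answer: 7/(1+49x²)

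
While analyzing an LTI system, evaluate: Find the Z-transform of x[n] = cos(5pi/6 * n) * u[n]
Z{cos(w0 * n) * u[n]}=z(z - cos(w0))/(z^2-2z * cos(w0)+1)
With w0=5pi/6: X(z)=z(z - cos(5pi/6))/(z^2-2z * cos(5pi/6)+1)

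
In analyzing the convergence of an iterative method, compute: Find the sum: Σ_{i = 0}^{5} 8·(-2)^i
Geometric series: S = a(1 - r^n)/(1 - r)
a = 8, r = -2, n = 6
S = 8(1 - 64)/3 = -168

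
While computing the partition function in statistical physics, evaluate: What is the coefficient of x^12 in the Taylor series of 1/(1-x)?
1/(1-x) = Σ x^n for |x|<1
All coefficients are 1

Answer: 1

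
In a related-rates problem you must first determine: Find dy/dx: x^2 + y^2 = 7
Differentiate: 2x + 2y·(dy/dx)=0
dy/dx=-2x/(2y)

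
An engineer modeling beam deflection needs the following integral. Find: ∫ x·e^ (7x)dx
Integration by parts: u = x, dv = e^(7x) dx
du = dx, v = e^(7x)/7
= x·e^(7x)/7 - ∫ e^(7x)/7 dx
= x·e^(7x)/7 - e^(7x)/49+C

Answer: e^(7x)(x/7-1/49)+C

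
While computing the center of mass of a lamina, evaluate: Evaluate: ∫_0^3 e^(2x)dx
Antiderivative: (1/2)e^(2x)
Evaluate: (1/2)(e^6-1)

Answer: (e^6-1)/2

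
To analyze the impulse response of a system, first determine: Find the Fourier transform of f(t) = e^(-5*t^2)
The Fourier transform of a Gaussian e^(-a*t^2) is sqrt(pi/a)*e^(-omega^2/(4a)).
With a=5: F(omega)=sqrt(pi/5)*e^(-omega^2/20)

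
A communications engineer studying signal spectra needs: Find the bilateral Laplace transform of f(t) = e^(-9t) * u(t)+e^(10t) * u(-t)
For e^(-9t) * u(t): L = 1/(s+9), Re(s) > -9
For e^(10t) * u(-t): L = -1/(s-10), Re(s) < 10
Combined: F(s) = 1/(s+9)-1/(s-10), -9 < Re(s) < 10

Answer: 1/(s+9)-1/(s-10), ROC: -9 < Re(s) < 10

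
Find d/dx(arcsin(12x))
d/dx[arcsin(u)]=u'/√(1-u²), u=12x, u'=12

Answer: 12/√(1-144x²)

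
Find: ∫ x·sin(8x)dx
By parts: u = x, dv = sin(8x) dx
du = dx, v = -cos(8x)/8
= -x·cos(8x)/8 + sin(8x)/8² + C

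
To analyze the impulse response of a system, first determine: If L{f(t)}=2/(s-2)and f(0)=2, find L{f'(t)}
L{f'(t)} = s·F(s) - f(0) = 2s/(s-2)-2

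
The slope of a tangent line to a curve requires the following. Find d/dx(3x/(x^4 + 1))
Quotient rule: (f/g)'=(f'g - fg')/g²
f=3x, f'=3
g=x^4 + 1, g'=4x^3

Answer: (3·(x^4 + 1) - 12x^4)/(x^4 + 1)²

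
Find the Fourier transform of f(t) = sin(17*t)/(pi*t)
sin(W * t)/(pi * t) = (W/pi) * sinc(W * t/pi) is the impulse response of the ideal low-pass filter with cutoff W (here W = 17).
Its Fourier transform is a rectangular function:
F(omega) = 1 for |omega| < 17, 0 otherwise

Answer: rect(omega/34) [i.e., 1 for |omega| < 17, 0 otherwise]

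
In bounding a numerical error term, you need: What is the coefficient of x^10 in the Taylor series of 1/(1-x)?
1/(1-x) = Σ x^n for |x|<1
All coefficients are 1

Answer: 1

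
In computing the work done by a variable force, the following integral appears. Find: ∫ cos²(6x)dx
Using identity cos²(u)=(1+cos(2u))/2:
∫ (1+cos(12x))/2 dx=x/2+sin(12x)/24+C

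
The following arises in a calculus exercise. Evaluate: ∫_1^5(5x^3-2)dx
Step 1: Find antiderivative F(x)=(5/4)x^4 - 2x
Step 2: F(5) - F(1)=3085/4 - (-3/4)=772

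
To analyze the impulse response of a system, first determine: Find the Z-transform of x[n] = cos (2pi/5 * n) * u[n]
Z{cos(w0*n)*u[n]}=z(z - cos(w0))/(z^2 - 2z*cos(w0) + 1)
With w0=2pi/5: X(z)=z(z - cos(2pi/5))/(z^2 - 2z*cos(2pi/5) + 1)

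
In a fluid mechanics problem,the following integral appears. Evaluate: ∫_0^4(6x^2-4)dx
Step 1: Find antiderivative F(x)=2x^3-4x
Step 2: F(4) - F(0)=112 - (0)=112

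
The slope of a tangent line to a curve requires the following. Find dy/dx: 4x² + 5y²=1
Differentiate: 8x + 10y·(dy/dx) = 0
dy/dx = -8x/(10y) = -(4/5)·(x/y)

Answer: dy/dx = -(4/5)·(x/y)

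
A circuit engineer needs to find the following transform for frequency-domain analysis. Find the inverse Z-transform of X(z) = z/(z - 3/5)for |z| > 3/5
Standard pair: z/(z-a) <-> a^n * u[n] for causal signals
With a=3/5: x[n]=(3/5)^n * u[n]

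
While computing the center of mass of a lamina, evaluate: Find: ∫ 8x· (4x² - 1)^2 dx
Let u=4x² - 1, du=8x dx
∫ u^2 du=u^3/3 + C

Answer: (4x² - 1)^3/3 + C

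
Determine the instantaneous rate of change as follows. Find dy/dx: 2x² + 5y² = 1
Differentiate: 4x+10y·(dy/dx) = 0
dy/dx = -4x/(10y) = -(2/5)·(x/y)

Answer: dy/dx = -(2/5)·(x/y)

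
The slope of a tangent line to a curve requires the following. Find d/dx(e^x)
Chain rule: d/dx[e^u]=e^u · u' where u=x
u'=1

Answer: 1·e^x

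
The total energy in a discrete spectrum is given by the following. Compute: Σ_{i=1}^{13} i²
Using formula: Σ i^2 = n(n + 1)(2n + 1)/6 = 13·14·27/6 = 819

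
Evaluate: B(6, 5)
B(x,y) = Γ(x)Γ(y)/Γ(x + y) = (x-1)!(y-1)!/(x + y-1)!
B(6,5) = 5!·4!/10! = 1/1260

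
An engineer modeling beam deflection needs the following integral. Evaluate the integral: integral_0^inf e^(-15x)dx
integral_0^inf e^(-15x) dx = [-1/15*e^(-15x)]_0^inf
= 0 - (-1/15) = 1/15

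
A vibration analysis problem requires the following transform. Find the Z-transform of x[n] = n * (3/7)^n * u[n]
Using the property Z{n * a^n * u[n]} = az/(z-a)^2
With a = 3/7: X(z) = (3/7)z/(z - 3/7)^2, |z| > 3/7

Answer: (3/7)z/(z - 3/7)^2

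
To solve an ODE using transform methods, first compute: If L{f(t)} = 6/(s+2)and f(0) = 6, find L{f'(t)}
L{f'(t)} = s·F(s) - f(0) = 6s/(s + 2) - 6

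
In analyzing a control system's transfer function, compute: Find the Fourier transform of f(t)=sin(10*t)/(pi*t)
sin(W*t)/(pi*t)=(W/pi)*sinc(W*t/pi) is the impulse response of the ideal low-pass filter with cutoff W (here W=10).
Its Fourier transform is a rectangular function:
F(omega)=1 for |omega| < 10, 0 otherwise

Answer: rect(omega/20) [i.e., 1 for |omega| < 10, 0 otherwise]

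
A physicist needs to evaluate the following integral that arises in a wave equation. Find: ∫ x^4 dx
Using power rule: ∫ x^4 dx=1/5 x^5 + C=(1/5)x^5 + C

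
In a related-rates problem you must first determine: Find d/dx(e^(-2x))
Chain rule: d/dx[e^u]=e^u · u' where u=-2x
u'=-2

Answer: -2·e^(-2x)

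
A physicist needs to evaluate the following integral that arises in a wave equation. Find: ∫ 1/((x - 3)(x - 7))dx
Partial fractions: 1/((x-3)(x-7))=A/(x-3) + B/(x-7)
A=-1/4, B=1/4
∫ [-1/4· 1/(x-3) + 1/4· 1/(x-7)] dx
=(1/4)[ln|x-7| - ln|x-3|] + C

Answer: (1/4)·ln|(x-7)/(x-3)| + C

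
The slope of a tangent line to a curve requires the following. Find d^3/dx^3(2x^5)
Apply power rule 3 times:
d^1: 10x^4
d^2: 40x^3
d^3: 120x^2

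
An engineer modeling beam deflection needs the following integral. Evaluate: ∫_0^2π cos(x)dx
Antiderivative: sin(x)
Evaluate at bounds: [sin(1·2π)/1] - [sin(1·0)/1]
= ((0) - (0))/1 = 0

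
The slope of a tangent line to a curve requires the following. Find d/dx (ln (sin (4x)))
Chain rule: d/dx[ln(u)] = u'/u where u = sin(4x)
u' = 4cos(4x)

Answer: (4cos(4x))/(sin(4x))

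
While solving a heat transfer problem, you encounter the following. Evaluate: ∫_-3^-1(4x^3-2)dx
Step 1: Find antiderivative F(x) = x^4 - 2x
Step 2: F(-1) - F(-3) = 3 - (87) = -84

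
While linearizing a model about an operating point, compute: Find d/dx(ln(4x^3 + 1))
Chain rule: d/dx[ln(u)]=u'/u where u=4x^3 + 1
u'=12x^2

Answer: (12x^2)/(4x^3 + 1)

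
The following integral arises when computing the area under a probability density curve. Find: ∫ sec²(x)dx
Since d/dx[tan(x)] = sec²(x), integral = tan(x)+C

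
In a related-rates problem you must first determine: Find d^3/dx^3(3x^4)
Apply power rule 3 times:
d^1: 12x^3
d^2: 36x^2
d^3: 72x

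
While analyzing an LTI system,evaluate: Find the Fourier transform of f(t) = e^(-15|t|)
Using the standard pair: F{e^(-a|t|)}=2a/(a^2+omega^2)
With a=15: F(omega)=30/(225+omega^2)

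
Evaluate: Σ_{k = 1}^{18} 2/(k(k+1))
Partial fractions: 2/(k(k + 1)) = 2/k - 2/(k + 1)
Telescoping sum: 2(1 - 1/19) = 2·18/19

Answer: 36/19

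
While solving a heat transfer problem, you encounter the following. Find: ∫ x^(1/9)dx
Power rule: ∫ x^(1/9) dx=x^(10/9)/(10/9)+C

Answer: (9/10)·x^(10/9)+C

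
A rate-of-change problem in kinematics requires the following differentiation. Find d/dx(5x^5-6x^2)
Power rule: d/dx(ax^n)=n·a·x^(n-1)
Term by term: 25·x^4-12·x

Answer: 25x^4-12x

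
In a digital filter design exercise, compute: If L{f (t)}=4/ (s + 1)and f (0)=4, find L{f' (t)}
L{f'(t)}=s·F(s) - f(0)=4s/(s + 1) - 4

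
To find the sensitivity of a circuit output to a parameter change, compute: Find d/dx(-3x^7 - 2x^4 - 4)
Power rule: d/dx(ax^n) = n·a·x^(n-1)
Term by term: -21·x^6 - 8·x^3

Answer: -21x^6 - 8x^3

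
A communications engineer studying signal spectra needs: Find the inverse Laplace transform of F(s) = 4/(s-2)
L^(-1){4/(s-a)} = c·e^(at)
Here a = 2, c = 4

Answer: 4e^(2t)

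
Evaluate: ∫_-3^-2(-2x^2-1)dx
Step 1: Find antiderivative F(x) = (-2/3)x^3 - x
Step 2: F(-2) - F(-3) = 22/3 - (21) = -41/3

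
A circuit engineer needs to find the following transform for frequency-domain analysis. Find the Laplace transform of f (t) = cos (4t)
L{cos(wt)} = s/(s²+w²)
L{cos(4t)} = s/(s²+16)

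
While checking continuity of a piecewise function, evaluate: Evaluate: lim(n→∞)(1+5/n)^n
This is the definition of e^5: lim(1 + 5/n)^n=e^5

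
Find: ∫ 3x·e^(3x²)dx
Let u=3x², du=6x dx
∫ (1/2)e^u du=e^u/2 + C

Answer: e^(3x²)/2 + C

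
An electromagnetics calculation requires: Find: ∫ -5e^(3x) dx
Since d/dx[e^(3x)]=3e^(3x), we get -5/3 e^(3x)+C

Answer: (-5/3)e^(3x)+C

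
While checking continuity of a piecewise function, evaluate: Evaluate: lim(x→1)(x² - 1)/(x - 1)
Factor: (x² - 1)=(x-1)(x+1)
Cancel (x-1): lim(x→1) (x+1)=2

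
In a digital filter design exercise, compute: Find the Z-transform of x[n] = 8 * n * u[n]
Z{n*u[n]}=z/(z-1)^2
By linearity: Z{8*n*u[n]}=8z/(z-1)^2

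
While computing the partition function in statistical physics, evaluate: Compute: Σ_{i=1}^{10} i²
Using formula: Σ i^2 = n(n + 1)(2n + 1)/6 = 10·11·21/6 = 385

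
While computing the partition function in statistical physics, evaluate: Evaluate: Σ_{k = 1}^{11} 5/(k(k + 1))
Partial fractions: 5/(k(k + 1)) = 5/k - 5/(k + 1)
Telescoping sum: 5(1 - 1/12) = 5·11/12

Answer: 55/12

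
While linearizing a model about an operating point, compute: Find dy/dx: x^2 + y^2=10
Differentiate: 2x+2y·(dy/dx)=0
dy/dx=-2x/(2y)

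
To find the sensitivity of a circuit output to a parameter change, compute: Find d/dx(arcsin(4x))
d/dx[arcsin(u)]=u'/√(1-u²), u=4x, u'=4

Answer: 4/√(1-16x²)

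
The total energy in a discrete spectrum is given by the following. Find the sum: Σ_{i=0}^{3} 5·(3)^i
Geometric series: S = a(1 - r^n)/(1 - r)
a = 5, r = 3, n = 4
S = 5(1-81)/-2 = 200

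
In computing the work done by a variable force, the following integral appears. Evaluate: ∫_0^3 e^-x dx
Antiderivative: -e^-x
Evaluate: -(e^-3 - 1)

Answer: (e^-3 - 1)/(-1)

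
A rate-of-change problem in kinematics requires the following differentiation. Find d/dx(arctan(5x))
d/dx[arctan(u)]=u'/(1+u²), u=5x, u'=5

Answer: 5/(1+25x²)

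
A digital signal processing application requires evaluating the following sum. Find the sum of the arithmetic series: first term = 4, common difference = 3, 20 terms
Last term: a_n=4+(20-1)·3=61
Sum=n(a_1+a_n)/2=20(4+61)/2=650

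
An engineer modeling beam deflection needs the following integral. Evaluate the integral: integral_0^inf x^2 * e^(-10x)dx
This is a Gamma integral. Substitute u=10x (du=10 dx):
integral_0^inf x^2 * e^(-10x) dx=(1/10^3) integral_0^inf u^2 * e^(-u) du
=Gamma(3)/10^3=2!/10^3=2/1000

Answer: 1/500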